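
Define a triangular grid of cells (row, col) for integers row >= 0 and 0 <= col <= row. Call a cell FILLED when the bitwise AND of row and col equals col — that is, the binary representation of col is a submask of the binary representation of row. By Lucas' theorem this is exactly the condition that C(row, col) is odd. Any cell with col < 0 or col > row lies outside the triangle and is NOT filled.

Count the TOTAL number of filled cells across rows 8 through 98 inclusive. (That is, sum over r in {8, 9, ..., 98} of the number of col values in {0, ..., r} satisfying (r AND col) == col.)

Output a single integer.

r8=1000 pc1: +2 =2
r9=1001 pc2: +4 =6
r10=1010 pc2: +4 =10
r11=1011 pc3: +8 =18
r12=1100 pc2: +4 =22
r13=1101 pc3: +8 =30
r14=1110 pc3: +8 =38
r15=1111 pc4: +16 =54
r16=10000 pc1: +2 =56
r17=10001 pc2: +4 =60
r18=10010 pc2: +4 =64
r19=10011 pc3: +8 =72
r20=10100 pc2: +4 =76
r21=10101 pc3: +8 =84
r22=10110 pc3: +8 =92
r23=10111 pc4: +16 =108
r24=11000 pc2: +4 =112
r25=11001 pc3: +8 =120
r26=11010 pc3: +8 =128
r27=11011 pc4: +16 =144
r28=11100 pc3: +8 =152
r29=11101 pc4: +16 =168
r30=11110 pc4: +16 =184
r31=11111 pc5: +32 =216
r32=100000 pc1: +2 =218
r33=100001 pc2: +4 =222
r34=100010 pc2: +4 =226
r35=100011 pc3: +8 =234
r36=100100 pc2: +4 =238
r37=100101 pc3: +8 =246
r38=100110 pc3: +8 =254
r39=100111 pc4: +16 =270
r40=101000 pc2: +4 =274
r41=101001 pc3: +8 =282
r42=101010 pc3: +8 =290
r43=101011 pc4: +16 =306
r44=101100 pc3: +8 =314
r45=101101 pc4: +16 =330
r46=101110 pc4: +16 =346
r47=101111 pc5: +32 =378
r48=110000 pc2: +4 =382
r49=110001 pc3: +8 =390
r50=110010 pc3: +8 =398
r51=110011 pc4: +16 =414
r52=110100 pc3: +8 =422
r53=110101 pc4: +16 =438
r54=110110 pc4: +16 =454
r55=110111 pc5: +32 =486
r56=111000 pc3: +8 =494
r57=111001 pc4: +16 =510
r58=111010 pc4: +16 =526
r59=111011 pc5: +32 =558
r60=111100 pc4: +16 =574
r61=111101 pc5: +32 =606
r62=111110 pc5: +32 =638
r63=111111 pc6: +64 =702
r64=1000000 pc1: +2 =704
r65=1000001 pc2: +4 =708
r66=1000010 pc2: +4 =712
r67=1000011 pc3: +8 =720
r68=1000100 pc2: +4 =724
r69=1000101 pc3: +8 =732
r70=1000110 pc3: +8 =740
r71=1000111 pc4: +16 =756
r72=1001000 pc2: +4 =760
r73=1001001 pc3: +8 =768
r74=1001010 pc3: +8 =776
r75=1001011 pc4: +16 =792
r76=1001100 pc3: +8 =800
r77=1001101 pc4: +16 =816
r78=1001110 pc4: +16 =832
r79=1001111 pc5: +32 =864
r80=1010000 pc2: +4 =868
r81=1010001 pc3: +8 =876
r82=1010010 pc3: +8 =884
r83=1010011 pc4: +16 =900
r84=1010100 pc3: +8 =908
r85=1010101 pc4: +16 =924
r86=1010110 pc4: +16 =940
r87=1010111 pc5: +32 =972
r88=1011000 pc3: +8 =980
r89=1011001 pc4: +16 =996
r90=1011010 pc4: +16 =1012
r91=1011011 pc5: +32 =1044
r92=1011100 pc4: +16 =1060
r93=1011101 pc5: +32 =1092
r94=1011110 pc5: +32 =1124
r95=1011111 pc6: +64 =1188
r96=1100000 pc2: +4 =1192
r97=1100001 pc3: +8 =1200
r98=1100010 pc3: +8 =1208

Answer: 1208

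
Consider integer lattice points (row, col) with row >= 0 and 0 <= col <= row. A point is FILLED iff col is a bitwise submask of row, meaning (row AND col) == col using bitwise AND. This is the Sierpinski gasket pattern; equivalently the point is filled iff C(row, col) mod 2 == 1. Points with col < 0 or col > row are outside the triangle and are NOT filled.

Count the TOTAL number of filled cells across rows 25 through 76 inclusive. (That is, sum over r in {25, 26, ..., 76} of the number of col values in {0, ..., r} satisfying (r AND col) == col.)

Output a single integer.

Answer: 688

Derivation:
r25=11001 pc3: +8 =8
r26=11010 pc3: +8 =16
r27=11011 pc4: +16 =32
r28=11100 pc3: +8 =40
r29=11101 pc4: +16 =56
r30=11110 pc4: +16 =72
r31=11111 pc5: +32 =104
r32=100000 pc1: +2 =106
r33=100001 pc2: +4 =110
r34=100010 pc2: +4 =114
r35=100011 pc3: +8 =122
r36=100100 pc2: +4 =126
r37=100101 pc3: +8 =134
r38=100110 pc3: +8 =142
r39=100111 pc4: +16 =158
r40=101000 pc2: +4 =162
r41=101001 pc3: +8 =170
r42=101010 pc3: +8 =178
r43=101011 pc4: +16 =194
r44=101100 pc3: +8 =202
r45=101101 pc4: +16 =218
r46=101110 pc4: +16 =234
r47=101111 pc5: +32 =266
r48=110000 pc2: +4 =270
r49=110001 pc3: +8 =278
r50=110010 pc3: +8 =286
r51=110011 pc4: +16 =302
r52=110100 pc3: +8 =310
r53=110101 pc4: +16 =326
r54=110110 pc4: +16 =342
r55=110111 pc5: +32 =374
r56=111000 pc3: +8 =382
r57=111001 pc4: +16 =398
r58=111010 pc4: +16 =414
r59=111011 pc5: +32 =446
r60=111100 pc4: +16 =462
r61=111101 pc5: +32 =494
r62=111110 pc5: +32 =526
r63=111111 pc6: +64 =590
r64=1000000 pc1: +2 =592
r65=1000001 pc2: +4 =596
r66=1000010 pc2: +4 =600
r67=1000011 pc3: +8 =608
r68=1000100 pc2: +4 =612
r69=1000101 pc3: +8 =620
r70=1000110 pc3: +8 =628
r71=1000111 pc4: +16 =644
r72=1001000 pc2: +4 =648
r73=1001001 pc3: +8 =656
r74=1001010 pc3: +8 =664
r75=1001011 pc4: +16 =680
r76=1001100 pc3: +8 =688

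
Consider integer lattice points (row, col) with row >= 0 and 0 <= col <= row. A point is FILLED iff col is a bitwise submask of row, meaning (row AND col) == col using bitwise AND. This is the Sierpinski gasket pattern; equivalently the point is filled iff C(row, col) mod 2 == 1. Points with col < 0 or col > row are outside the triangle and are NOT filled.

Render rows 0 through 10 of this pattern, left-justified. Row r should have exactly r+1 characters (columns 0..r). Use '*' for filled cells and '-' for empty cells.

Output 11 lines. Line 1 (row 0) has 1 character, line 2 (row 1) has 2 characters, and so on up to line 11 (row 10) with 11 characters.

r0=0: *
r1=1: **
r2=10: *-*
r3=11: ****
r4=100: *---*
r5=101: **--**
r6=110: *-*-*-*
r7=111: ********
r8=1000: *-------*
r9=1001: **------**
r10=1010: *-*-----*-*

Answer: *
**
*-*
****
*---*
**--**
*-*-*-*
********
*-------*
**------**
*-*-----*-*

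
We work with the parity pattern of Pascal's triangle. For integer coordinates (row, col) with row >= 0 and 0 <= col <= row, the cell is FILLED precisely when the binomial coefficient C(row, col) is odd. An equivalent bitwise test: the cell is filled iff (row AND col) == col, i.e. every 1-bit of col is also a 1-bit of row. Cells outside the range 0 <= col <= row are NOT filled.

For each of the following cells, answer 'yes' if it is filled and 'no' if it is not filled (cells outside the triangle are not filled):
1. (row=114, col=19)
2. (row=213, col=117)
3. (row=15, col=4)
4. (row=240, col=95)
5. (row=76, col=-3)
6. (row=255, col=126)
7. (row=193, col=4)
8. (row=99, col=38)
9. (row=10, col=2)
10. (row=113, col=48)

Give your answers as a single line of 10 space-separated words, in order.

Answer: no no yes no no yes no no yes yes

Derivation:
(114,19): row=0b1110010, col=0b10011, row AND col = 0b10010 = 18; 18 != 19 -> empty
(213,117): row=0b11010101, col=0b1110101, row AND col = 0b1010101 = 85; 85 != 117 -> empty
(15,4): row=0b1111, col=0b100, row AND col = 0b100 = 4; 4 == 4 -> filled
(240,95): row=0b11110000, col=0b1011111, row AND col = 0b1010000 = 80; 80 != 95 -> empty
(76,-3): col outside [0, 76] -> not filled
(255,126): row=0b11111111, col=0b1111110, row AND col = 0b1111110 = 126; 126 == 126 -> filled
(193,4): row=0b11000001, col=0b100, row AND col = 0b0 = 0; 0 != 4 -> empty
(99,38): row=0b1100011, col=0b100110, row AND col = 0b100010 = 34; 34 != 38 -> empty
(10,2): row=0b1010, col=0b10, row AND col = 0b10 = 2; 2 == 2 -> filled
(113,48): row=0b1110001, col=0b110000, row AND col = 0b110000 = 48; 48 == 48 -> filled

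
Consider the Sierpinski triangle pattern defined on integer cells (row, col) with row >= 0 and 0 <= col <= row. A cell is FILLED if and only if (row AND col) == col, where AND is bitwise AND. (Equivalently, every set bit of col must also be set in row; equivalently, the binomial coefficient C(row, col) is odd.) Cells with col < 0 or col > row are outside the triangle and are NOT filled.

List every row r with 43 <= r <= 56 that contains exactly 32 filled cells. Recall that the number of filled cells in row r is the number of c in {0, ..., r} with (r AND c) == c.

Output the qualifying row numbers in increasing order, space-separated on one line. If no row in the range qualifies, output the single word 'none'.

Row r has 2^popcount(r) filled cells, so we need popcount(r) = log2(32) = 5.
Scan r = 43..56 and keep those with exactly 5 one-bits:
r=43=101011 popcount=4 -> skip
r=44=101100 popcount=3 -> skip
r=45=101101 popcount=4 -> skip
r=46=101110 popcount=4 -> skip
r=47=101111 popcount=5 -> KEEP
r=48=110000 popcount=2 -> skip
r=49=110001 popcount=3 -> skip
r=50=110010 popcount=3 -> skip
r=51=110011 popcount=4 -> skip
r=52=110100 popcount=3 -> skip
r=53=110101 popcount=4 -> skip
r=54=110110 popcount=4 -> skip
r=55=110111 popcount=5 -> KEEP
r=56=111000 popcount=3 -> skip
Kept rows: 47 55

Answer: 47 55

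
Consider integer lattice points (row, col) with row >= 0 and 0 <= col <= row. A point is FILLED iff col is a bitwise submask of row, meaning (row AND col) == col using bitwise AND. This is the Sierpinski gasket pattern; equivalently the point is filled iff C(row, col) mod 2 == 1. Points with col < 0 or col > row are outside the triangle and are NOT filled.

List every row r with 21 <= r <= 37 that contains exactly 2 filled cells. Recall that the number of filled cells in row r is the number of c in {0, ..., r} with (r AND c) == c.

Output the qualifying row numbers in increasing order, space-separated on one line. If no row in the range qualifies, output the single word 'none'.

Row r has 2^popcount(r) filled cells, so we need popcount(r) = log2(2) = 1.
Scan r = 21..37 and keep those with exactly 1 one-bits:
r=21=10101 popcount=3 -> skip
r=22=10110 popcount=3 -> skip
r=23=10111 popcount=4 -> skip
r=24=11000 popcount=2 -> skip
r=25=11001 popcount=3 -> skip
r=26=11010 popcount=3 -> skip
r=27=11011 popcount=4 -> skip
r=28=11100 popcount=3 -> skip
r=29=11101 popcount=4 -> skip
r=30=11110 popcount=4 -> skip
r=31=11111 popcount=5 -> skip
r=32=100000 popcount=1 -> KEEP
r=33=100001 popcount=2 -> skip
r=34=100010 popcount=2 -> skip
r=35=100011 popcount=3 -> skip
r=36=100100 popcount=2 -> skip
r=37=100101 popcount=3 -> skip
Kept rows: 32

Answer: 32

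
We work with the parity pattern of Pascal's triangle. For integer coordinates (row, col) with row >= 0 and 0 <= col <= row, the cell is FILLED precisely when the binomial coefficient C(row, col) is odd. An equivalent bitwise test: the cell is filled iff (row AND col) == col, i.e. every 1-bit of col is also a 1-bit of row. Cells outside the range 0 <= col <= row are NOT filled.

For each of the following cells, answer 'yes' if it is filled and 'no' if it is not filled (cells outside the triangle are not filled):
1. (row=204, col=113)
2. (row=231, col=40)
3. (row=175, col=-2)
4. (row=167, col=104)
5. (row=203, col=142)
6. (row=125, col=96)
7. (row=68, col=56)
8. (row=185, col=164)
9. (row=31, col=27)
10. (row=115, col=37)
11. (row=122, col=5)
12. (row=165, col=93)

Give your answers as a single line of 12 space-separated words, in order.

Answer: no no no no no yes no no yes no no no

Derivation:
(204,113): row=0b11001100, col=0b1110001, row AND col = 0b1000000 = 64; 64 != 113 -> empty
(231,40): row=0b11100111, col=0b101000, row AND col = 0b100000 = 32; 32 != 40 -> empty
(175,-2): col outside [0, 175] -> not filled
(167,104): row=0b10100111, col=0b1101000, row AND col = 0b100000 = 32; 32 != 104 -> empty
(203,142): row=0b11001011, col=0b10001110, row AND col = 0b10001010 = 138; 138 != 142 -> empty
(125,96): row=0b1111101, col=0b1100000, row AND col = 0b1100000 = 96; 96 == 96 -> filled
(68,56): row=0b1000100, col=0b111000, row AND col = 0b0 = 0; 0 != 56 -> empty
(185,164): row=0b10111001, col=0b10100100, row AND col = 0b10100000 = 160; 160 != 164 -> empty
(31,27): row=0b11111, col=0b11011, row AND col = 0b11011 = 27; 27 == 27 -> filled
(115,37): row=0b1110011, col=0b100101, row AND col = 0b100001 = 33; 33 != 37 -> empty
(122,5): row=0b1111010, col=0b101, row AND col = 0b0 = 0; 0 != 5 -> empty
(165,93): row=0b10100101, col=0b1011101, row AND col = 0b101 = 5; 5 != 93 -> empty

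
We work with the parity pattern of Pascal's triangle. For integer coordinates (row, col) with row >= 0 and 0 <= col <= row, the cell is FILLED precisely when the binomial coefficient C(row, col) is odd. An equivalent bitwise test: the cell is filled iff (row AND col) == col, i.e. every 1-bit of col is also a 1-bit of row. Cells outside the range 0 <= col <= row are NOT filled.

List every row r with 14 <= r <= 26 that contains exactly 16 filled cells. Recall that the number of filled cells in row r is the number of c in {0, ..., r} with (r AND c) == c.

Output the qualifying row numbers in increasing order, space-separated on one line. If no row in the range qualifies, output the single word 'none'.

Answer: 15 23

Derivation:
Row r has 2^popcount(r) filled cells, so we need popcount(r) = log2(16) = 4.
Scan r = 14..26 and keep those with exactly 4 one-bits:
r=14=1110 popcount=3 -> skip
r=15=1111 popcount=4 -> KEEP
r=16=10000 popcount=1 -> skip
r=17=10001 popcount=2 -> skip
r=18=10010 popcount=2 -> skip
r=19=10011 popcount=3 -> skip
r=20=10100 popcount=2 -> skip
r=21=10101 popcount=3 -> skip
r=22=10110 popcount=3 -> skip
r=23=10111 popcount=4 -> KEEP
r=24=11000 popcount=2 -> skip
r=25=11001 popcount=3 -> skip
r=26=11010 popcount=3 -> skip
Kept rows: 15 23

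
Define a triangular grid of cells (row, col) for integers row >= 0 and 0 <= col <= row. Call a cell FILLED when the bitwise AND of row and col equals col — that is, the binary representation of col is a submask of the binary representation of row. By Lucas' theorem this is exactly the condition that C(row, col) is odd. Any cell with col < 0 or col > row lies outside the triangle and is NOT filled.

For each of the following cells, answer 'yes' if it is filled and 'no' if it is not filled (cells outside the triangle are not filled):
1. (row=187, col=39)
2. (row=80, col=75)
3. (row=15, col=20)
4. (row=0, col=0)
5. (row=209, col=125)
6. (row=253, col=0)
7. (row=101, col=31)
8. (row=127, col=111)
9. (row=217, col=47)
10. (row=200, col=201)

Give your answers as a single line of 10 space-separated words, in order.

(187,39): row=0b10111011, col=0b100111, row AND col = 0b100011 = 35; 35 != 39 -> empty
(80,75): row=0b1010000, col=0b1001011, row AND col = 0b1000000 = 64; 64 != 75 -> empty
(15,20): col outside [0, 15] -> not filled
(0,0): row=0b0, col=0b0, row AND col = 0b0 = 0; 0 == 0 -> filled
(209,125): row=0b11010001, col=0b1111101, row AND col = 0b1010001 = 81; 81 != 125 -> empty
(253,0): row=0b11111101, col=0b0, row AND col = 0b0 = 0; 0 == 0 -> filled
(101,31): row=0b1100101, col=0b11111, row AND col = 0b101 = 5; 5 != 31 -> empty
(127,111): row=0b1111111, col=0b1101111, row AND col = 0b1101111 = 111; 111 == 111 -> filled
(217,47): row=0b11011001, col=0b101111, row AND col = 0b1001 = 9; 9 != 47 -> empty
(200,201): col outside [0, 200] -> not filled

Answer: no no no yes no yes no yes no no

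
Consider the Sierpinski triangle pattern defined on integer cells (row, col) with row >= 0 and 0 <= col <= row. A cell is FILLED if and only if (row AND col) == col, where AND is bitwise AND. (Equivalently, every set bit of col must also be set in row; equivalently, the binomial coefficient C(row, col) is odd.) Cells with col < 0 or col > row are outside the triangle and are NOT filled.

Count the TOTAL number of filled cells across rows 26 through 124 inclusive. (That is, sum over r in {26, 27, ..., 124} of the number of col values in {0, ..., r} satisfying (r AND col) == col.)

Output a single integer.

Answer: 1784

Derivation:
r26=11010 pc3: +8 =8
r27=11011 pc4: +16 =24
r28=11100 pc3: +8 =32
r29=11101 pc4: +16 =48
r30=11110 pc4: +16 =64
r31=11111 pc5: +32 =96
r32=100000 pc1: +2 =98
r33=100001 pc2: +4 =102
r34=100010 pc2: +4 =106
r35=100011 pc3: +8 =114
r36=100100 pc2: +4 =118
r37=100101 pc3: +8 =126
r38=100110 pc3: +8 =134
r39=100111 pc4: +16 =150
r40=101000 pc2: +4 =154
r41=101001 pc3: +8 =162
r42=101010 pc3: +8 =170
r43=101011 pc4: +16 =186
r44=101100 pc3: +8 =194
r45=101101 pc4: +16 =210
r46=101110 pc4: +16 =226
r47=101111 pc5: +32 =258
r48=110000 pc2: +4 =262
r49=110001 pc3: +8 =270
r50=110010 pc3: +8 =278
r51=110011 pc4: +16 =294
r52=110100 pc3: +8 =302
r53=110101 pc4: +16 =318
r54=110110 pc4: +16 =334
r55=110111 pc5: +32 =366
r56=111000 pc3: +8 =374
r57=111001 pc4: +16 =390
r58=111010 pc4: +16 =406
r59=111011 pc5: +32 =438
r60=111100 pc4: +16 =454
r61=111101 pc5: +32 =486
r62=111110 pc5: +32 =518
r63=111111 pc6: +64 =582
r64=1000000 pc1: +2 =584
r65=1000001 pc2: +4 =588
r66=1000010 pc2: +4 =592
r67=1000011 pc3: +8 =600
r68=1000100 pc2: +4 =604
r69=1000101 pc3: +8 =612
r70=1000110 pc3: +8 =620
r71=1000111 pc4: +16 =636
r72=1001000 pc2: +4 =640
r73=1001001 pc3: +8 =648
r74=1001010 pc3: +8 =656
r75=1001011 pc4: +16 =672
r76=1001100 pc3: +8 =680
r77=1001101 pc4: +16 =696
r78=1001110 pc4: +16 =712
r79=1001111 pc5: +32 =744
r80=1010000 pc2: +4 =748
r81=1010001 pc3: +8 =756
r82=1010010 pc3: +8 =764
r83=1010011 pc4: +16 =780
r84=1010100 pc3: +8 =788
r85=1010101 pc4: +16 =804
r86=1010110 pc4: +16 =820
r87=1010111 pc5: +32 =852
r88=1011000 pc3: +8 =860
r89=1011001 pc4: +16 =876
r90=1011010 pc4: +16 =892
r91=1011011 pc5: +32 =924
r92=1011100 pc4: +16 =940
r93=1011101 pc5: +32 =972
r94=1011110 pc5: +32 =1004
r95=1011111 pc6: +64 =1068
r96=1100000 pc2: +4 =1072
r97=1100001 pc3: +8 =1080
r98=1100010 pc3: +8 =1088
r99=1100011 pc4: +16 =1104
r100=1100100 pc3: +8 =1112
r101=1100101 pc4: +16 =1128
r102=1100110 pc4: +16 =1144
r103=1100111 pc5: +32 =1176
r104=1101000 pc3: +8 =1184
r105=1101001 pc4: +16 =1200
r106=1101010 pc4: +16 =1216
r107=1101011 pc5: +32 =1248
r108=1101100 pc4: +16 =1264
r109=1101101 pc5: +32 =1296
r110=1101110 pc5: +32 =1328
r111=1101111 pc6: +64 =1392
r112=1110000 pc3: +8 =1400
r113=1110001 pc4: +16 =1416
r114=1110010 pc4: +16 =1432
r115=1110011 pc5: +32 =1464
r116=1110100 pc4: +16 =1480
r117=1110101 pc5: +32 =1512
r118=1110110 pc5: +32 =1544
r119=1110111 pc6: +64 =1608
r120=1111000 pc4: +16 =1624
r121=1111001 pc5: +32 =1656
r122=1111010 pc5: +32 =1688
r123=1111011 pc6: +64 =1752
r124=1111100 pc5: +32 =1784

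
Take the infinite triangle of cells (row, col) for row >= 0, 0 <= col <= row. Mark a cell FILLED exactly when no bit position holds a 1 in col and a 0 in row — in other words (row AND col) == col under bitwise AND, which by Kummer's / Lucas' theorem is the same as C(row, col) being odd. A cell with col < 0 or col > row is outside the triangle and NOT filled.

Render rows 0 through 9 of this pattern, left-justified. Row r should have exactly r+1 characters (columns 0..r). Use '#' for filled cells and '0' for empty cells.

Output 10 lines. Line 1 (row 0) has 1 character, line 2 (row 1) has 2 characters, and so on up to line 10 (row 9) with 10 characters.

r0=0: #
r1=1: ##
r2=10: #0#
r3=11: ####
r4=100: #000#
r5=101: ##00##
r6=110: #0#0#0#
r7=111: ########
r8=1000: #0000000#
r9=1001: ##000000##

Answer: #
##
#0#
####
#000#
##00##
#0#0#0#
########
#0000000#
##000000##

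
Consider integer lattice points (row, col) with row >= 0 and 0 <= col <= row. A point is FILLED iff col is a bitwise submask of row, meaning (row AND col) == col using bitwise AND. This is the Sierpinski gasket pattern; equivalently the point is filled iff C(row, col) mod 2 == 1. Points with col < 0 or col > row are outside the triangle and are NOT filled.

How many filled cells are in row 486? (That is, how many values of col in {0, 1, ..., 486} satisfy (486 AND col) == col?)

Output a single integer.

486 in binary = 111100110
popcount(486) = number of 1-bits in 111100110 = 6
A col c satisfies (486 AND c) == c iff every set bit of c is also set in 486; each of the 6 set bits of 486 can independently be on or off in c.
count = 2^6 = 64

Answer: 64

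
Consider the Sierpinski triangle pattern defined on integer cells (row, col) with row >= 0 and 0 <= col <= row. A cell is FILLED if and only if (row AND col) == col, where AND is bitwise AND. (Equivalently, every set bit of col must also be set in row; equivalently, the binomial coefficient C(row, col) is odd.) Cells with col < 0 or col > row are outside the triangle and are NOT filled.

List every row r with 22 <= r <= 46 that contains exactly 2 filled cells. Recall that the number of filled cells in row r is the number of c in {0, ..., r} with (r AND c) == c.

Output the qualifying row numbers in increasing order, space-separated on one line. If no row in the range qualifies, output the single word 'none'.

Answer: 32

Derivation:
Row r has 2^popcount(r) filled cells, so we need popcount(r) = log2(2) = 1.
Scan r = 22..46 and keep those with exactly 1 one-bits:
r=22=10110 popcount=3 -> skip
r=23=10111 popcount=4 -> skip
r=24=11000 popcount=2 -> skip
r=25=11001 popcount=3 -> skip
r=26=11010 popcount=3 -> skip
r=27=11011 popcount=4 -> skip
r=28=11100 popcount=3 -> skip
r=29=11101 popcount=4 -> skip
r=30=11110 popcount=4 -> skip
r=31=11111 popcount=5 -> skip
r=32=100000 popcount=1 -> KEEP
r=33=100001 popcount=2 -> skip
r=34=100010 popcount=2 -> skip
r=35=100011 popcount=3 -> skip
r=36=100100 popcount=2 -> skip
r=37=100101 popcount=3 -> skip
r=38=100110 popcount=3 -> skip
r=39=100111 popcount=4 -> skip
r=40=101000 popcount=2 -> skip
r=41=101001 popcount=3 -> skip
r=42=101010 popcount=3 -> skip
r=43=101011 popcount=4 -> skip
r=44=101100 popcount=3 -> skip
r=45=101101 popcount=4 -> skip
r=46=101110 popcount=4 -> skip
Kept rows: 32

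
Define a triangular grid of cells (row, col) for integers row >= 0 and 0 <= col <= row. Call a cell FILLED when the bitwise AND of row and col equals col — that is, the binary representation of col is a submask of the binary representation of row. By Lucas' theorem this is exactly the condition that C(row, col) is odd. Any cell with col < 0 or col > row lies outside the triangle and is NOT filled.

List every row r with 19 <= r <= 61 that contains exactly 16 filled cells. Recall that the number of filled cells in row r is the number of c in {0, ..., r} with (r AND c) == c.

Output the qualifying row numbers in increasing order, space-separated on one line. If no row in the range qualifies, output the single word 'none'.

Row r has 2^popcount(r) filled cells, so we need popcount(r) = log2(16) = 4.
Scan r = 19..61 and keep those with exactly 4 one-bits:
r=19=10011 popcount=3 -> skip
r=20=10100 popcount=2 -> skip
r=21=10101 popcount=3 -> skip
r=22=10110 popcount=3 -> skip
r=23=10111 popcount=4 -> KEEP
r=24=11000 popcount=2 -> skip
r=25=11001 popcount=3 -> skip
r=26=11010 popcount=3 -> skip
r=27=11011 popcount=4 -> KEEP
r=28=11100 popcount=3 -> skip
r=29=11101 popcount=4 -> KEEP
r=30=11110 popcount=4 -> KEEP
r=31=11111 popcount=5 -> skip
r=32=100000 popcount=1 -> skip
r=33=100001 popcount=2 -> skip
r=34=100010 popcount=2 -> skip
r=35=100011 popcount=3 -> skip
r=36=100100 popcount=2 -> skip
r=37=100101 popcount=3 -> skip
r=38=100110 popcount=3 -> skip
r=39=100111 popcount=4 -> KEEP
r=40=101000 popcount=2 -> skip
r=41=101001 popcount=3 -> skip
r=42=101010 popcount=3 -> skip
r=43=101011 popcount=4 -> KEEP
r=44=101100 popcount=3 -> skip
r=45=101101 popcount=4 -> KEEP
r=46=101110 popcount=4 -> KEEP
r=47=101111 popcount=5 -> skip
r=48=110000 popcount=2 -> skip
r=49=110001 popcount=3 -> skip
r=50=110010 popcount=3 -> skip
r=51=110011 popcount=4 -> KEEP
r=52=110100 popcount=3 -> skip
r=53=110101 popcount=4 -> KEEP
r=54=110110 popcount=4 -> KEEP
r=55=110111 popcount=5 -> skip
r=56=111000 popcount=3 -> skip
r=57=111001 popcount=4 -> KEEP
r=58=111010 popcount=4 -> KEEP
r=59=111011 popcount=5 -> skip
r=60=111100 popcount=4 -> KEEP
r=61=111101 popcount=5 -> skip
Kept rows: 23 27 29 30 39 43 45 46 51 53 54 57 58 60

Answer: 23 27 29 30 39 43 45 46 51 53 54 57 58 60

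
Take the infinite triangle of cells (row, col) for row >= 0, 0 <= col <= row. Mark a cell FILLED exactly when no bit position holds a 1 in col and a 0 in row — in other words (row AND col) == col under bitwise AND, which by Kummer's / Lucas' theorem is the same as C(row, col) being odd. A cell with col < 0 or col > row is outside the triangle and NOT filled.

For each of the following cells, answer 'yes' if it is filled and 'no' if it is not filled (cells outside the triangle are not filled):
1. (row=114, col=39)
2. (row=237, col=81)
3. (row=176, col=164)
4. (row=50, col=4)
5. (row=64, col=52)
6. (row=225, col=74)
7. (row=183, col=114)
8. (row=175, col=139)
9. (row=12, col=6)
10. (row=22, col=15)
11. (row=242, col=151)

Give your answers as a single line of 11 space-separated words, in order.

(114,39): row=0b1110010, col=0b100111, row AND col = 0b100010 = 34; 34 != 39 -> empty
(237,81): row=0b11101101, col=0b1010001, row AND col = 0b1000001 = 65; 65 != 81 -> empty
(176,164): row=0b10110000, col=0b10100100, row AND col = 0b10100000 = 160; 160 != 164 -> empty
(50,4): row=0b110010, col=0b100, row AND col = 0b0 = 0; 0 != 4 -> empty
(64,52): row=0b1000000, col=0b110100, row AND col = 0b0 = 0; 0 != 52 -> empty
(225,74): row=0b11100001, col=0b1001010, row AND col = 0b1000000 = 64; 64 != 74 -> empty
(183,114): row=0b10110111, col=0b1110010, row AND col = 0b110010 = 50; 50 != 114 -> empty
(175,139): row=0b10101111, col=0b10001011, row AND col = 0b10001011 = 139; 139 == 139 -> filled
(12,6): row=0b1100, col=0b110, row AND col = 0b100 = 4; 4 != 6 -> empty
(22,15): row=0b10110, col=0b1111, row AND col = 0b110 = 6; 6 != 15 -> empty
(242,151): row=0b11110010, col=0b10010111, row AND col = 0b10010010 = 146; 146 != 151 -> empty

Answer: no no no no no no no yes no no no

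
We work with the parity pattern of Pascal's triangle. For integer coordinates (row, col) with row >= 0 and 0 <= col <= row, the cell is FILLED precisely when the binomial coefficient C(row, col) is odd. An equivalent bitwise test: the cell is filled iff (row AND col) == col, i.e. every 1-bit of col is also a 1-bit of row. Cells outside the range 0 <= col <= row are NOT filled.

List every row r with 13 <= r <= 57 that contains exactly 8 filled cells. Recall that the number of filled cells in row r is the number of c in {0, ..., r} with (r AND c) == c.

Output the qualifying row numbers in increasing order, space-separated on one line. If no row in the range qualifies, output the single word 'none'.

Answer: 13 14 19 21 22 25 26 28 35 37 38 41 42 44 49 50 52 56

Derivation:
Row r has 2^popcount(r) filled cells, so we need popcount(r) = log2(8) = 3.
Scan r = 13..57 and keep those with exactly 3 one-bits:
r=13=1101 popcount=3 -> KEEP
r=14=1110 popcount=3 -> KEEP
r=15=1111 popcount=4 -> skip
r=16=10000 popcount=1 -> skip
r=17=10001 popcount=2 -> skip
r=18=10010 popcount=2 -> skip
r=19=10011 popcount=3 -> KEEP
r=20=10100 popcount=2 -> skip
r=21=10101 popcount=3 -> KEEP
r=22=10110 popcount=3 -> KEEP
r=23=10111 popcount=4 -> skip
r=24=11000 popcount=2 -> skip
r=25=11001 popcount=3 -> KEEP
r=26=11010 popcount=3 -> KEEP
r=27=11011 popcount=4 -> skip
r=28=11100 popcount=3 -> KEEP
r=29=11101 popcount=4 -> skip
r=30=11110 popcount=4 -> skip
r=31=11111 popcount=5 -> skip
r=32=100000 popcount=1 -> skip
r=33=100001 popcount=2 -> skip
r=34=100010 popcount=2 -> skip
r=35=100011 popcount=3 -> KEEP
r=36=100100 popcount=2 -> skip
r=37=100101 popcount=3 -> KEEP
r=38=100110 popcount=3 -> KEEP
r=39=100111 popcount=4 -> skip
r=40=101000 popcount=2 -> skip
r=41=101001 popcount=3 -> KEEP
r=42=101010 popcount=3 -> KEEP
r=43=101011 popcount=4 -> skip
r=44=101100 popcount=3 -> KEEP
r=45=101101 popcount=4 -> skip
r=46=101110 popcount=4 -> skip
r=47=101111 popcount=5 -> skip
r=48=110000 popcount=2 -> skip
r=49=110001 popcount=3 -> KEEP
r=50=110010 popcount=3 -> KEEP
r=51=110011 popcount=4 -> skip
r=52=110100 popcount=3 -> KEEP
r=53=110101 popcount=4 -> skip
r=54=110110 popcount=4 -> skip
r=55=110111 popcount=5 -> skip
r=56=111000 popcount=3 -> KEEP
r=57=111001 popcount=4 -> skip
Kept rows: 13 14 19 21 22 25 26 28 35 37 38 41 42 44 49 50 52 56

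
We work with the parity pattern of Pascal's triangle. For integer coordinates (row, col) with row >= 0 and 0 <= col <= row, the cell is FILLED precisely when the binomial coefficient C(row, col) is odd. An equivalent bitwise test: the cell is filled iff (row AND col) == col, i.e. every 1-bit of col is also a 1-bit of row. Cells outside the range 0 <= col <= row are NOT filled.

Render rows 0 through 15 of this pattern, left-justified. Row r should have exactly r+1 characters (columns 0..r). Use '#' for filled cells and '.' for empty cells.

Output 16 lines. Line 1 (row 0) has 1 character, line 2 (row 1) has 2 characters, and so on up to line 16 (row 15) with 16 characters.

Answer: #
##
#.#
####
#...#
##..##
#.#.#.#
########
#.......#
##......##
#.#.....#.#
####....####
#...#...#...#
##..##..##..##
#.#.#.#.#.#.#.#
################

Derivation:
r0=0: #
r1=1: ##
r2=10: #.#
r3=11: ####
r4=100: #...#
r5=101: ##..##
r6=110: #.#.#.#
r7=111: ########
r8=1000: #.......#
r9=1001: ##......##
r10=1010: #.#.....#.#
r11=1011: ####....####
r12=1100: #...#...#...#
r13=1101: ##..##..##..##
r14=1110: #.#.#.#.#.#.#.#
r15=1111: ################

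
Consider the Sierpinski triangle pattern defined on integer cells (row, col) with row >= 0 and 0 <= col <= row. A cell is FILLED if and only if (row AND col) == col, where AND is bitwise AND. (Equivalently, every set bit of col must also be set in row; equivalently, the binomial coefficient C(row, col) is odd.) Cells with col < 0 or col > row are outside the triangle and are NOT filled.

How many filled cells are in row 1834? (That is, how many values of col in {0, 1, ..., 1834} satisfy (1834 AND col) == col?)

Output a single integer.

1834 in binary = 11100101010
popcount(1834) = number of 1-bits in 11100101010 = 6
A col c satisfies (1834 AND c) == c iff every set bit of c is also set in 1834; each of the 6 set bits of 1834 can independently be on or off in c.
count = 2^6 = 64

Answer: 64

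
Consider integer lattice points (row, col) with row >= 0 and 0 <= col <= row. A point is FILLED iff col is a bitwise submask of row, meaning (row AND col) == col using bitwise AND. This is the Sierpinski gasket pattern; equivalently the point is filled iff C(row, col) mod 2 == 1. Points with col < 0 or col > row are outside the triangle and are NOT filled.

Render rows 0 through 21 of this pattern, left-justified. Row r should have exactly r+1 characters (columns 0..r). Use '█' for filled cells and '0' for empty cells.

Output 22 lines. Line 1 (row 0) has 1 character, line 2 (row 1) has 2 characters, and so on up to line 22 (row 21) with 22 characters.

r0=0: █
r1=1: ██
r2=10: █0█
r3=11: ████
r4=100: █000█
r5=101: ██00██
r6=110: █0█0█0█
r7=111: ████████
r8=1000: █0000000█
r9=1001: ██000000██
r10=1010: █0█00000█0█
r11=1011: ████0000████
r12=1100: █000█000█000█
r13=1101: ██00██00██00██
r14=1110: █0█0█0█0█0█0█0█
r15=1111: ████████████████
r16=10000: █000000000000000█
r17=10001: ██00000000000000██
r18=10010: █0█0000000000000█0█
r19=10011: ████000000000000████
r20=10100: █000█00000000000█000█
r21=10101: ██00██0000000000██00██

Answer: █
██
█0█
████
█000█
██00██
█0█0█0█
████████
█0000000█
██000000██
█0█00000█0█
████0000████
█000█000█000█
██00██00██00██
█0█0█0█0█0█0█0█
████████████████
█000000000000000█
██00000000000000██
█0█0000000000000█0█
████000000000000████
█000█00000000000█000█
██00██0000000000██00██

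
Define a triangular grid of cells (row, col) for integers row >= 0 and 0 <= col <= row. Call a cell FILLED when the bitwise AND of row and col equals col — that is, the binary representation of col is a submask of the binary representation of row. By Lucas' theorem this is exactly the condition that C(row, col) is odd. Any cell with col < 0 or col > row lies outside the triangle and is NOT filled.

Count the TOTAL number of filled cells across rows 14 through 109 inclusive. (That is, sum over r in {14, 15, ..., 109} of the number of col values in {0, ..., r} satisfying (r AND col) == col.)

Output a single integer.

Answer: 1386

Derivation:
r14=1110 pc3: +8 =8
r15=1111 pc4: +16 =24
r16=10000 pc1: +2 =26
r17=10001 pc2: +4 =30
r18=10010 pc2: +4 =34
r19=10011 pc3: +8 =42
r20=10100 pc2: +4 =46
r21=10101 pc3: +8 =54
r22=10110 pc3: +8 =62
r23=10111 pc4: +16 =78
r24=11000 pc2: +4 =82
r25=11001 pc3: +8 =90
r26=11010 pc3: +8 =98
r27=11011 pc4: +16 =114
r28=11100 pc3: +8 =122
r29=11101 pc4: +16 =138
r30=11110 pc4: +16 =154
r31=11111 pc5: +32 =186
r32=100000 pc1: +2 =188
r33=100001 pc2: +4 =192
r34=100010 pc2: +4 =196
r35=100011 pc3: +8 =204
r36=100100 pc2: +4 =208
r37=100101 pc3: +8 =216
r38=100110 pc3: +8 =224
r39=100111 pc4: +16 =240
r40=101000 pc2: +4 =244
r41=101001 pc3: +8 =252
r42=101010 pc3: +8 =260
r43=101011 pc4: +16 =276
r44=101100 pc3: +8 =284
r45=101101 pc4: +16 =300
r46=101110 pc4: +16 =316
r47=101111 pc5: +32 =348
r48=110000 pc2: +4 =352
r49=110001 pc3: +8 =360
r50=110010 pc3: +8 =368
r51=110011 pc4: +16 =384
r52=110100 pc3: +8 =392
r53=110101 pc4: +16 =408
r54=110110 pc4: +16 =424
r55=110111 pc5: +32 =456
r56=111000 pc3: +8 =464
r57=111001 pc4: +16 =480
r58=111010 pc4: +16 =496
r59=111011 pc5: +32 =528
r60=111100 pc4: +16 =544
r61=111101 pc5: +32 =576
r62=111110 pc5: +32 =608
r63=111111 pc6: +64 =672
r64=1000000 pc1: +2 =674
r65=1000001 pc2: +4 =678
r66=1000010 pc2: +4 =682
r67=1000011 pc3: +8 =690
r68=1000100 pc2: +4 =694
r69=1000101 pc3: +8 =702
r70=1000110 pc3: +8 =710
r71=1000111 pc4: +16 =726
r72=1001000 pc2: +4 =730
r73=1001001 pc3: +8 =738
r74=1001010 pc3: +8 =746
r75=1001011 pc4: +16 =762
r76=1001100 pc3: +8 =770
r77=1001101 pc4: +16 =786
r78=1001110 pc4: +16 =802
r79=1001111 pc5: +32 =834
r80=1010000 pc2: +4 =838
r81=1010001 pc3: +8 =846
r82=1010010 pc3: +8 =854
r83=1010011 pc4: +16 =870
r84=1010100 pc3: +8 =878
r85=1010101 pc4: +16 =894
r86=1010110 pc4: +16 =910
r87=1010111 pc5: +32 =942
r88=1011000 pc3: +8 =950
r89=1011001 pc4: +16 =966
r90=1011010 pc4: +16 =982
r91=1011011 pc5: +32 =1014
r92=1011100 pc4: +16 =1030
r93=1011101 pc5: +32 =1062
r94=1011110 pc5: +32 =1094
r95=1011111 pc6: +64 =1158
r96=1100000 pc2: +4 =1162
r97=1100001 pc3: +8 =1170
r98=1100010 pc3: +8 =1178
r99=1100011 pc4: +16 =1194
r100=1100100 pc3: +8 =1202
r101=1100101 pc4: +16 =1218
r102=1100110 pc4: +16 =1234
r103=1100111 pc5: +32 =1266
r104=1101000 pc3: +8 =1274
r105=1101001 pc4: +16 =1290
r106=1101010 pc4: +16 =1306
r107=1101011 pc5: +32 =1338
r108=1101100 pc4: +16 =1354
r109=1101101 pc5: +32 =1386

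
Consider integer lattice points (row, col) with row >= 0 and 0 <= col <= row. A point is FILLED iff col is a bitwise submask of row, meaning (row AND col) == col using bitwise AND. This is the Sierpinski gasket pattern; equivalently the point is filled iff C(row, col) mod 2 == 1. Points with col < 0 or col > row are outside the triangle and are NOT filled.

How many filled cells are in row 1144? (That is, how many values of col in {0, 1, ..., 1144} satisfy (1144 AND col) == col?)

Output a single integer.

Answer: 32

Derivation:
1144 in binary = 10001111000
popcount(1144) = number of 1-bits in 10001111000 = 5
A col c satisfies (1144 AND c) == c iff every set bit of c is also set in 1144; each of the 5 set bits of 1144 can independently be on or off in c.
count = 2^5 = 32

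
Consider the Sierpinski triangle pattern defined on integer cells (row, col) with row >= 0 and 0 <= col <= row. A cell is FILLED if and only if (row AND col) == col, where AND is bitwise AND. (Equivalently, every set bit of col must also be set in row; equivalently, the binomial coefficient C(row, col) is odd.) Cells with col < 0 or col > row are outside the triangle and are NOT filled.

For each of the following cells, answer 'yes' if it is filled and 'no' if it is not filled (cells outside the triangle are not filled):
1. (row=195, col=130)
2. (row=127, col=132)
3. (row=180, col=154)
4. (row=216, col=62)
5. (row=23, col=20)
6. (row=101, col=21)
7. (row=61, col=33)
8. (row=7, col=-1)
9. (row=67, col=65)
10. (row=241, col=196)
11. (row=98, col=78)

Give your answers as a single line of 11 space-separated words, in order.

Answer: yes no no no yes no yes no yes no no

Derivation:
(195,130): row=0b11000011, col=0b10000010, row AND col = 0b10000010 = 130; 130 == 130 -> filled
(127,132): col outside [0, 127] -> not filled
(180,154): row=0b10110100, col=0b10011010, row AND col = 0b10010000 = 144; 144 != 154 -> empty
(216,62): row=0b11011000, col=0b111110, row AND col = 0b11000 = 24; 24 != 62 -> empty
(23,20): row=0b10111, col=0b10100, row AND col = 0b10100 = 20; 20 == 20 -> filled
(101,21): row=0b1100101, col=0b10101, row AND col = 0b101 = 5; 5 != 21 -> empty
(61,33): row=0b111101, col=0b100001, row AND col = 0b100001 = 33; 33 == 33 -> filled
(7,-1): col outside [0, 7] -> not filled
(67,65): row=0b1000011, col=0b1000001, row AND col = 0b1000001 = 65; 65 == 65 -> filled
(241,196): row=0b11110001, col=0b11000100, row AND col = 0b11000000 = 192; 192 != 196 -> empty
(98,78): row=0b1100010, col=0b1001110, row AND col = 0b1000010 = 66; 66 != 78 -> empty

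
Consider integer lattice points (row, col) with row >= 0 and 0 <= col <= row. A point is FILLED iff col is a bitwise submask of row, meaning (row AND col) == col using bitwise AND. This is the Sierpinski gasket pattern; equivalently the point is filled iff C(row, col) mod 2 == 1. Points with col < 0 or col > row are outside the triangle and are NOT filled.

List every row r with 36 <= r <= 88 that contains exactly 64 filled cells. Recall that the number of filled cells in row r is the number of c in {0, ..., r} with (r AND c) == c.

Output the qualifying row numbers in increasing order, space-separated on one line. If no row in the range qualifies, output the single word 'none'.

Answer: 63

Derivation:
Row r has 2^popcount(r) filled cells, so we need popcount(r) = log2(64) = 6.
Scan r = 36..88 and keep those with exactly 6 one-bits:
r=36=100100 popcount=2 -> skip
r=37=100101 popcount=3 -> skip
r=38=100110 popcount=3 -> skip
r=39=100111 popcount=4 -> skip
r=40=101000 popcount=2 -> skip
r=41=101001 popcount=3 -> skip
r=42=101010 popcount=3 -> skip
r=43=101011 popcount=4 -> skip
r=44=101100 popcount=3 -> skip
r=45=101101 popcount=4 -> skip
r=46=101110 popcount=4 -> skip
r=47=101111 popcount=5 -> skip
r=48=110000 popcount=2 -> skip
r=49=110001 popcount=3 -> skip
r=50=110010 popcount=3 -> skip
r=51=110011 popcount=4 -> skip
r=52=110100 popcount=3 -> skip
r=53=110101 popcount=4 -> skip
r=54=110110 popcount=4 -> skip
r=55=110111 popcount=5 -> skip
r=56=111000 popcount=3 -> skip
r=57=111001 popcount=4 -> skip
r=58=111010 popcount=4 -> skip
r=59=111011 popcount=5 -> skip
r=60=111100 popcount=4 -> skip
r=61=111101 popcount=5 -> skip
r=62=111110 popcount=5 -> skip
r=63=111111 popcount=6 -> KEEP
r=64=1000000 popcount=1 -> skip
r=65=1000001 popcount=2 -> skip
r=66=1000010 popcount=2 -> skip
r=67=1000011 popcount=3 -> skip
r=68=1000100 popcount=2 -> skip
r=69=1000101 popcount=3 -> skip
r=70=1000110 popcount=3 -> skip
r=71=1000111 popcount=4 -> skip
r=72=1001000 popcount=2 -> skip
r=73=1001001 popcount=3 -> skip
r=74=1001010 popcount=3 -> skip
r=75=1001011 popcount=4 -> skip
r=76=1001100 popcount=3 -> skip
r=77=1001101 popcount=4 -> skip
r=78=1001110 popcount=4 -> skip
r=79=1001111 popcount=5 -> skip
r=80=1010000 popcount=2 -> skip
r=81=1010001 popcount=3 -> skip
r=82=1010010 popcount=3 -> skip
r=83=1010011 popcount=4 -> skip
r=84=1010100 popcount=3 -> skip
r=85=1010101 popcount=4 -> skip
r=86=1010110 popcount=4 -> skip
r=87=1010111 popcount=5 -> skip
r=88=1011000 popcount=3 -> skip
Kept rows: 63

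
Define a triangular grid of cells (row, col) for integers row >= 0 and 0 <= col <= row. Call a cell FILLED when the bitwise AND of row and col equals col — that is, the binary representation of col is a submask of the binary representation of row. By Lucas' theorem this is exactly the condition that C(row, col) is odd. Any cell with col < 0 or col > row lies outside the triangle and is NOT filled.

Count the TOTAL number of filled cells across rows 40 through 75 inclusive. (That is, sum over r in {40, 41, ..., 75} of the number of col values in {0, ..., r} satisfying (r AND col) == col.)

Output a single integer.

r40=101000 pc2: +4 =4
r41=101001 pc3: +8 =12
r42=101010 pc3: +8 =20
r43=101011 pc4: +16 =36
r44=101100 pc3: +8 =44
r45=101101 pc4: +16 =60
r46=101110 pc4: +16 =76
r47=101111 pc5: +32 =108
r48=110000 pc2: +4 =112
r49=110001 pc3: +8 =120
r50=110010 pc3: +8 =128
r51=110011 pc4: +16 =144
r52=110100 pc3: +8 =152
r53=110101 pc4: +16 =168
r54=110110 pc4: +16 =184
r55=110111 pc5: +32 =216
r56=111000 pc3: +8 =224
r57=111001 pc4: +16 =240
r58=111010 pc4: +16 =256
r59=111011 pc5: +32 =288
r60=111100 pc4: +16 =304
r61=111101 pc5: +32 =336
r62=111110 pc5: +32 =368
r63=111111 pc6: +64 =432
r64=1000000 pc1: +2 =434
r65=1000001 pc2: +4 =438
r66=1000010 pc2: +4 =442
r67=1000011 pc3: +8 =450
r68=1000100 pc2: +4 =454
r69=1000101 pc3: +8 =462
r70=1000110 pc3: +8 =470
r71=1000111 pc4: +16 =486
r72=1001000 pc2: +4 =490
r73=1001001 pc3: +8 =498
r74=1001010 pc3: +8 =506
r75=1001011 pc4: +16 =522

Answer: 522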